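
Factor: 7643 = 7643^1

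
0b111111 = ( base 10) 63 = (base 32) 1V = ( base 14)47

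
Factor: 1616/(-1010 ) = -8/5=- 2^3*5^(-1 ) 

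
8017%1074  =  499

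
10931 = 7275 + 3656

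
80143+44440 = 124583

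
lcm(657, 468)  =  34164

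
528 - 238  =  290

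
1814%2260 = 1814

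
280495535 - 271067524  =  9428011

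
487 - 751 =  - 264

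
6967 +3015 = 9982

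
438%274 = 164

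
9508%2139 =952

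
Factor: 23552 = 2^10 * 23^1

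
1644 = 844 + 800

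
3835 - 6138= - 2303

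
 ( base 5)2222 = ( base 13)1b0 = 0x138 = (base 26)c0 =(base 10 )312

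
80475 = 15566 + 64909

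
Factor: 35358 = 2^1 * 3^1*71^1*83^1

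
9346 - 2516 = 6830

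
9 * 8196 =73764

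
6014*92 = 553288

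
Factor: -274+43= - 231 = -3^1  *7^1 * 11^1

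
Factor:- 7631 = -13^1*587^1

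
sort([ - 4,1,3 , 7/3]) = [ - 4, 1, 7/3,3]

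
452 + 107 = 559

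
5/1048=5/1048 = 0.00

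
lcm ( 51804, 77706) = 155412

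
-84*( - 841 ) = 70644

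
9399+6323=15722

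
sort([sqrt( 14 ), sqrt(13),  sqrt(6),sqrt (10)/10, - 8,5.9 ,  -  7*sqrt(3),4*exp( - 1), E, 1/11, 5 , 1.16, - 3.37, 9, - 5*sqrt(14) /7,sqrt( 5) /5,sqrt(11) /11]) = [ - 7*sqrt (3), - 8 , - 3.37 , - 5*sqrt( 14 ) /7,  1/11, sqrt( 11)/11, sqrt( 10)/10,sqrt(5) /5,1.16,  4  *exp( - 1 ) , sqrt( 6),E, sqrt(13),sqrt( 14 ),5,  5.9,9 ] 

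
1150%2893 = 1150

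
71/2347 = 71/2347 = 0.03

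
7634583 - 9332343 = - 1697760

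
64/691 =64/691=0.09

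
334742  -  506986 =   -  172244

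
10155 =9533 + 622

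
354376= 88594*4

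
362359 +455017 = 817376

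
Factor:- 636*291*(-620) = 2^4 * 3^2*  5^1*31^1*53^1*97^1 = 114747120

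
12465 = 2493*5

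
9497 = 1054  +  8443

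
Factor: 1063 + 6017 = 2^3 * 3^1*5^1*59^1 = 7080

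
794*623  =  494662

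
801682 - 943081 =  - 141399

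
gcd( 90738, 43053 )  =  3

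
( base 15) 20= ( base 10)30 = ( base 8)36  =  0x1E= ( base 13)24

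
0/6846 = 0 = 0.00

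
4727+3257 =7984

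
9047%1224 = 479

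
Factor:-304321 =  - 163^1*1867^1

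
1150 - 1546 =-396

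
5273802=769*6858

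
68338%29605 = 9128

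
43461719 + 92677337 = 136139056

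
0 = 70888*0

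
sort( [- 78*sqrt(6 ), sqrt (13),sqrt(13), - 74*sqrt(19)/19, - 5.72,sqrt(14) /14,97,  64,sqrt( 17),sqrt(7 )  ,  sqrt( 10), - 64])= [-78*sqrt(6 ),-64, -74  *sqrt(19 ) /19,  -  5.72,sqrt( 14) /14, sqrt(7),sqrt(10), sqrt(13),sqrt( 13) , sqrt ( 17),64,97 ]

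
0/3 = 0=0.00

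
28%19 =9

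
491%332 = 159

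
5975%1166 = 145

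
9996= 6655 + 3341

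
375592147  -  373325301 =2266846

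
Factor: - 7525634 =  - 2^1*19^1 * 198043^1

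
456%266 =190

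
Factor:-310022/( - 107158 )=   131^(-1)*379^1 = 379/131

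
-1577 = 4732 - 6309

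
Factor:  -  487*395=-192365= - 5^1*79^1*487^1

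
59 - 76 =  - 17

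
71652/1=71652=71652.00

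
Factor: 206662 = 2^1*191^1 * 541^1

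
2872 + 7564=10436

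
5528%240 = 8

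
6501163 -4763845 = 1737318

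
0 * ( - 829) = 0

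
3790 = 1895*2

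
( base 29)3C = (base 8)143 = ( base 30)39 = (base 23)47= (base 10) 99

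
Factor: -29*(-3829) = 7^1  *  29^1*547^1 = 111041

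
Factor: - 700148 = -2^2* 113^1*1549^1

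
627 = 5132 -4505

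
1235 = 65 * 19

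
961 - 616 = 345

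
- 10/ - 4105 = 2/821 = 0.00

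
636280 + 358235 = 994515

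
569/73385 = 569/73385 = 0.01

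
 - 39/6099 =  - 1+2020/2033=-0.01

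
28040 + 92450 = 120490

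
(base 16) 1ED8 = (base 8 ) 17330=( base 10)7896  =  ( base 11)5A29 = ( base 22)G6K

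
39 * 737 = 28743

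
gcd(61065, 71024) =23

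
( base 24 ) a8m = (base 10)5974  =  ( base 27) 857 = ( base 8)13526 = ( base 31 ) 66M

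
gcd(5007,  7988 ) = 1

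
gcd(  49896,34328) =56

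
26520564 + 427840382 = 454360946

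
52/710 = 26/355 = 0.07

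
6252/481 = 6252/481 = 13.00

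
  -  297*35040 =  - 10406880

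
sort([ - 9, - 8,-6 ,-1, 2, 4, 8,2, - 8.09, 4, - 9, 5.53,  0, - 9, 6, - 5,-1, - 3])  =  [ - 9, - 9, - 9, - 8.09, - 8, - 6,-5, - 3,  -  1,-1, 0, 2,2, 4 , 4, 5.53 , 6, 8] 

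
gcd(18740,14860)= 20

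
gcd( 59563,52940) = 1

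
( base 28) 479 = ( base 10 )3341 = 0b110100001101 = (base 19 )94G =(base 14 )1309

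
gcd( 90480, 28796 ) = 4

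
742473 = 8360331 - 7617858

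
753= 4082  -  3329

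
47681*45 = 2145645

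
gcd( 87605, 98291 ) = 1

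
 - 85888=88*( - 976)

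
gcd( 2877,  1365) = 21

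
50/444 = 25/222  =  0.11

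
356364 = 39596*9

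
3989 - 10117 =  - 6128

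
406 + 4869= 5275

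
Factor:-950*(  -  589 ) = 559550 = 2^1* 5^2*19^2*31^1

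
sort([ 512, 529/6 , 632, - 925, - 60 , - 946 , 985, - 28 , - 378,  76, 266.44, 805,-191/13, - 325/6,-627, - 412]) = [ - 946, - 925 , - 627, - 412 ,-378, - 60 ,  -  325/6,  -  28,-191/13, 76, 529/6, 266.44 , 512 , 632, 805,985]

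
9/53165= 9/53165  =  0.00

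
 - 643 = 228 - 871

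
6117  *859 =5254503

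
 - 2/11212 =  - 1 + 5605/5606 = - 0.00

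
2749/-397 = -2749/397 = -6.92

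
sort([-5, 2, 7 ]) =[- 5, 2, 7]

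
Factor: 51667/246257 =7^1*11^1*367^( - 1)= 77/367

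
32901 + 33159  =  66060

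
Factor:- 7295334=-2^1*3^1*79^1*15391^1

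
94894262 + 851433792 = 946328054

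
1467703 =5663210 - 4195507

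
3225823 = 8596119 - 5370296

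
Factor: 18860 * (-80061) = - 2^2*3^1 * 5^1 *23^1*41^1 * 26687^1= -1509950460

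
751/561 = 1 + 190/561 = 1.34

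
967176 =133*7272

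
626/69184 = 313/34592 = 0.01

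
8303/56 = 8303/56 =148.27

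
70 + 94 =164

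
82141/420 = 82141/420 = 195.57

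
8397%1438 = 1207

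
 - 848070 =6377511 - 7225581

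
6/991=6/991  =  0.01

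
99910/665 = 150 + 32/133= 150.24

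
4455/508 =4455/508 = 8.77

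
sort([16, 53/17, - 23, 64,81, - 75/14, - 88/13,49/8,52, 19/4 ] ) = [ - 23 , - 88/13, - 75/14, 53/17, 19/4,49/8, 16, 52 , 64,81]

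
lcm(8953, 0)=0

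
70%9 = 7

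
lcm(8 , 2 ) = 8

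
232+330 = 562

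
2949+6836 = 9785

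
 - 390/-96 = 65/16=4.06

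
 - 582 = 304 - 886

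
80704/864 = 2522/27 = 93.41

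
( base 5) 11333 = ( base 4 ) 31023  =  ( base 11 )6a7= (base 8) 1513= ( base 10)843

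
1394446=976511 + 417935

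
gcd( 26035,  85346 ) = 1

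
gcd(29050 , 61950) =350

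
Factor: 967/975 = 3^( -1 )*5^( - 2 )*13^( - 1)*967^1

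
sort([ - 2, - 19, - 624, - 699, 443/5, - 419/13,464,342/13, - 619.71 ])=[  -  699, - 624, - 619.71,-419/13,-19, - 2, 342/13, 443/5,  464]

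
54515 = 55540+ - 1025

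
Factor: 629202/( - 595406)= - 633/599 = -3^1 * 211^1*599^( - 1 )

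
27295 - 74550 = -47255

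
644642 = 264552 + 380090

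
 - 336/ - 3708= 28/309 = 0.09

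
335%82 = 7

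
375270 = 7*53610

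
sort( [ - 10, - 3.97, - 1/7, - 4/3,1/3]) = [  -  10, - 3.97, - 4/3, - 1/7, 1/3] 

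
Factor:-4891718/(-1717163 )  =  2^1*7^ ( - 1)*13^1*19^(-1)*12911^( - 1 )*188143^1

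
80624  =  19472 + 61152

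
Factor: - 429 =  - 3^1* 11^1 * 13^1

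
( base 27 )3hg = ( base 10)2662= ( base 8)5146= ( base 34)2aa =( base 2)101001100110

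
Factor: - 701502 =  - 2^1*3^1*43^1 * 2719^1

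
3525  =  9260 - 5735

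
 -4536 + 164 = - 4372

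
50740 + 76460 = 127200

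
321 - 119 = 202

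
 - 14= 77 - 91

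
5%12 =5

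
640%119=45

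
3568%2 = 0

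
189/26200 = 189/26200 = 0.01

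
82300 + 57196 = 139496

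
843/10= 843/10=84.30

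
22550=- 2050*( - 11) 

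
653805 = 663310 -9505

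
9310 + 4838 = 14148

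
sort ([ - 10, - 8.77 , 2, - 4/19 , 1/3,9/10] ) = [ -10,  -  8.77,  -  4/19, 1/3, 9/10, 2] 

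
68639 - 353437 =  - 284798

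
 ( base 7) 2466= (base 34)RC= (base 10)930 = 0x3a2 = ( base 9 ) 1243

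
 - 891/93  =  -297/31 = -9.58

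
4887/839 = 5 + 692/839=5.82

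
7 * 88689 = 620823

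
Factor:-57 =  - 3^1*19^1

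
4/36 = 1/9 = 0.11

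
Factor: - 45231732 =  - 2^2*3^2*7^1*13^1*13807^1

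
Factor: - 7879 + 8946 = 11^1*97^1=1067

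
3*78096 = 234288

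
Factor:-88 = - 2^3*11^1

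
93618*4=374472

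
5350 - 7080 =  - 1730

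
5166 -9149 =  - 3983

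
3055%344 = 303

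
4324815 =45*96107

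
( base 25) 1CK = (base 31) UF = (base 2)1110110001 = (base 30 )11f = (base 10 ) 945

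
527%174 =5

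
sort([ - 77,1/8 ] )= [-77,1/8]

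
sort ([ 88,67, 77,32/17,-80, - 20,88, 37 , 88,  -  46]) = [-80 ,- 46, - 20, 32/17, 37 , 67 , 77,88, 88,  88] 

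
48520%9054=3250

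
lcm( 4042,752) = 32336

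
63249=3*21083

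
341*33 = 11253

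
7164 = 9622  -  2458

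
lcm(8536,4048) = 392656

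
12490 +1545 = 14035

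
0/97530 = 0 = 0.00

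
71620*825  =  59086500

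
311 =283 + 28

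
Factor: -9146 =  - 2^1*17^1*269^1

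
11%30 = 11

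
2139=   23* 93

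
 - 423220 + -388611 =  - 811831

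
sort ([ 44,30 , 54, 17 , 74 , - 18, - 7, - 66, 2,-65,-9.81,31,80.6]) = [  -  66, - 65,-18, - 9.81,-7, 2,17, 30,31, 44, 54, 74, 80.6] 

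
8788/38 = 231 + 5/19 = 231.26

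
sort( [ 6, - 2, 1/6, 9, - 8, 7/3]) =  [ - 8, - 2,1/6,7/3,6 , 9]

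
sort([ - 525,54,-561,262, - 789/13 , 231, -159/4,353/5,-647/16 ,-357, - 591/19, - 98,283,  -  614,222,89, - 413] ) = [ - 614, - 561, - 525, -413, - 357, - 98,-789/13,  -  647/16 ,  -  159/4,-591/19, 54,353/5,89,222 , 231, 262,283 ]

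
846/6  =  141 = 141.00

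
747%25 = 22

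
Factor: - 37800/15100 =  - 2^1*3^3*7^1 * 151^(  -  1) = - 378/151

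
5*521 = 2605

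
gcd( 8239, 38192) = 77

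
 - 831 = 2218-3049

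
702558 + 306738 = 1009296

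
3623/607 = 3623/607 = 5.97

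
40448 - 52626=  - 12178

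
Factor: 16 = 2^4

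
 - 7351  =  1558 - 8909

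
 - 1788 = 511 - 2299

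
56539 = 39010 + 17529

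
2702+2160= 4862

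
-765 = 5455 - 6220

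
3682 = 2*1841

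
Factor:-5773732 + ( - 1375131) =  - 7148863 = -  283^1 * 25261^1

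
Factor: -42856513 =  -7^1*6122359^1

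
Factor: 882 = 2^1*3^2* 7^2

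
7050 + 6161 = 13211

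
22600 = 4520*5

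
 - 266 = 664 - 930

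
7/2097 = 7/2097= 0.00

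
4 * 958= 3832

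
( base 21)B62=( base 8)11563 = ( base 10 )4979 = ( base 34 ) 4AF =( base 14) 1B59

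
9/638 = 9/638 = 0.01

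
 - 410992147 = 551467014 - 962459161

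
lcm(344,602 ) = 2408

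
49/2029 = 49/2029 = 0.02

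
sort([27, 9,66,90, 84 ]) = [9,  27,66,84 , 90 ]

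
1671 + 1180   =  2851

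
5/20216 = 5/20216 = 0.00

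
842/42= 421/21 = 20.05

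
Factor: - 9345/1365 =-13^( -1)*89^1=- 89/13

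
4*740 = 2960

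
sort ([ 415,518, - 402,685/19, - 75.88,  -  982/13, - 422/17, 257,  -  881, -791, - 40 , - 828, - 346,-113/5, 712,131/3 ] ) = [ - 881, - 828, - 791, - 402, - 346 , - 75.88, - 982/13 , - 40 , - 422/17, - 113/5,685/19,131/3,257,415,518 , 712] 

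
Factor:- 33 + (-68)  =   - 101^1 = -101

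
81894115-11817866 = 70076249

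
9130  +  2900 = 12030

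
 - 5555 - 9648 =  - 15203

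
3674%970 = 764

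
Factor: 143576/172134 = 2^2* 3^( - 2) * 73^( - 1) * 137^1 = 548/657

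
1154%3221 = 1154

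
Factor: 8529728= 2^6*133277^1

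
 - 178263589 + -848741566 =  - 1027005155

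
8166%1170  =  1146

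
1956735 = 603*3245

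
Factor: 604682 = 2^1*13^2*1789^1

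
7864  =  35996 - 28132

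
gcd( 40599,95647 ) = 1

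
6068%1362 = 620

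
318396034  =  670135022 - 351738988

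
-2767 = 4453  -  7220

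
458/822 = 229/411 = 0.56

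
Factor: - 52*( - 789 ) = 2^2*3^1 * 13^1*263^1 = 41028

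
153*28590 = 4374270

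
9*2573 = 23157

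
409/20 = 20 + 9/20 = 20.45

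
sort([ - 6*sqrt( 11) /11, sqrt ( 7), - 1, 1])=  [ - 6*sqrt( 11) /11, - 1,1, sqrt(7)] 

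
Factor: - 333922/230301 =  - 2^1*3^( - 2)*199^1*839^1 *25589^( -1)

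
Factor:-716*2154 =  - 2^3*3^1*179^1*359^1 = - 1542264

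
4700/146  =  2350/73 = 32.19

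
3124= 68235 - 65111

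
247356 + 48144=295500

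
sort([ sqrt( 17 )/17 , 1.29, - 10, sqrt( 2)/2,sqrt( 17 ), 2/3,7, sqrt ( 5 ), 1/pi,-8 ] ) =[-10,-8, sqrt( 17)/17,  1/pi,  2/3,  sqrt( 2)/2, 1.29,  sqrt( 5),sqrt(17), 7 ]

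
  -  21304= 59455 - 80759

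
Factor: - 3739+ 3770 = 31  =  31^1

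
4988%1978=1032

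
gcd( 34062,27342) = 42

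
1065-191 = 874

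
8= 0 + 8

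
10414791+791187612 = 801602403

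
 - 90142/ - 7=12877 + 3/7  =  12877.43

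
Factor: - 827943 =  - 3^1*275981^1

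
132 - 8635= - 8503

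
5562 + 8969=14531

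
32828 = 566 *58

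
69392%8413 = 2088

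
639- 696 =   -  57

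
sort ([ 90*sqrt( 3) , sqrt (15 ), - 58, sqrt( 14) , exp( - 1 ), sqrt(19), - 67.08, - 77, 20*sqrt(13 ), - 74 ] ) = [ - 77, - 74, - 67.08, - 58, exp( - 1 ), sqrt ( 14), sqrt( 15), sqrt(19 ), 20 *sqrt( 13 ), 90*sqrt( 3 )] 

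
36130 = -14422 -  - 50552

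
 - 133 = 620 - 753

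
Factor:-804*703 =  - 2^2*3^1*19^1*37^1*67^1 = - 565212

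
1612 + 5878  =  7490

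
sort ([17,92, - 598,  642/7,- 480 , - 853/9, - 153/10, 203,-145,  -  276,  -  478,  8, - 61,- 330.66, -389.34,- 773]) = [  -  773, - 598, - 480, - 478,- 389.34, - 330.66, - 276,  -  145,-853/9, - 61, - 153/10, 8,17, 642/7,92,203]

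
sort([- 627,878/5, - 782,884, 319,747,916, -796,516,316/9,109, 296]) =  [ - 796, - 782, - 627,316/9, 109,878/5,296, 319,516, 747, 884,916]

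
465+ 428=893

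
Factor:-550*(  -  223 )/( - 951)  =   - 2^1*3^( - 1)*5^2*11^1 * 223^1*317^ ( - 1 ) =- 122650/951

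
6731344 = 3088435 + 3642909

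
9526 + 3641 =13167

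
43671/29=43671/29= 1505.90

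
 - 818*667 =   -  545606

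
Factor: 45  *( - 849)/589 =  - 38205/589  =  - 3^3*5^1*19^( - 1 )*31^( - 1 )*283^1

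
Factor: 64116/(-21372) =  - 3^1 = - 3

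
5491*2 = 10982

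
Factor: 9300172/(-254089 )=-2^2*7^1 * 11^(-1)*37^1*47^1*191^1*23099^(-1)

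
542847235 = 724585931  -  181738696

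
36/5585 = 36/5585=0.01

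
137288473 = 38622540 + 98665933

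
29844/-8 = -3731 + 1/2=- 3730.50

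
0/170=0= 0.00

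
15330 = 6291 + 9039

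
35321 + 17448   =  52769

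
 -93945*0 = 0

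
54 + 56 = 110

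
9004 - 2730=6274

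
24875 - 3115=21760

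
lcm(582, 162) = 15714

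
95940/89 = 1077 + 87/89= 1077.98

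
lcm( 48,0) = 0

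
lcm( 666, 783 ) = 57942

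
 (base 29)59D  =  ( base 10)4479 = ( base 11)3402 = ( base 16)117F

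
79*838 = 66202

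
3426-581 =2845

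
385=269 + 116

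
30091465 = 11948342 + 18143123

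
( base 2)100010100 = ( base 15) 136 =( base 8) 424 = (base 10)276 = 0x114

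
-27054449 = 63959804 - 91014253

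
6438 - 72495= - 66057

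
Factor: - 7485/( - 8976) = 2^ ( - 4) * 5^1 * 11^( - 1)*17^( - 1 )*499^1 = 2495/2992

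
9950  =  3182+6768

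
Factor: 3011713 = 47^1*139^1 * 461^1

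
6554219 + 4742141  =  11296360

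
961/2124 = 961/2124 = 0.45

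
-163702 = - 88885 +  - 74817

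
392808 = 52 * 7554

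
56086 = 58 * 967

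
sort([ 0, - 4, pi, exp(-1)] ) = [ - 4,0,exp( - 1),  pi]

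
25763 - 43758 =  - 17995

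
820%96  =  52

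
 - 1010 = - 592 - 418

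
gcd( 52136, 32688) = 8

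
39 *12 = 468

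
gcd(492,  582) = 6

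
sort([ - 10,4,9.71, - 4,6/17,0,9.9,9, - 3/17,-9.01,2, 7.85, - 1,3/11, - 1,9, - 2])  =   [ - 10 , - 9.01, - 4, - 2, - 1, - 1,- 3/17,0, 3/11, 6/17,  2,4,7.85,9,9,9.71,9.9 ]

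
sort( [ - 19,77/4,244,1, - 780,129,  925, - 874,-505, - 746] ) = [ - 874, - 780,-746, - 505, - 19,1,77/4,  129,244, 925 ]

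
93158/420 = 46579/210 = 221.80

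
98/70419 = 98/70419=0.00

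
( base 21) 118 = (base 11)398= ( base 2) 111010110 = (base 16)1D6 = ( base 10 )470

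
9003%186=75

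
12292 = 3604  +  8688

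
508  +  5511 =6019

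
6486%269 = 30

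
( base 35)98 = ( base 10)323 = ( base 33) 9Q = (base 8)503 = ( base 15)168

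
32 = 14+18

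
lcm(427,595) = 36295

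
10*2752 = 27520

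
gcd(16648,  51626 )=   2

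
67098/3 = 22366 = 22366.00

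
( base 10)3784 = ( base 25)619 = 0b111011001000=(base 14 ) 1544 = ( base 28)4n4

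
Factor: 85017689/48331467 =3^(  -  2)*47^1*1808887^1*5370163^ (- 1 )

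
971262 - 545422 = 425840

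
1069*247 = 264043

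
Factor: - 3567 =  - 3^1*29^1*41^1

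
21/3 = 7 = 7.00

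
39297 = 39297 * 1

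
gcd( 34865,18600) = 5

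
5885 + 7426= 13311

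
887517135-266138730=621378405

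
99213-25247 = 73966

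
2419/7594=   2419/7594 = 0.32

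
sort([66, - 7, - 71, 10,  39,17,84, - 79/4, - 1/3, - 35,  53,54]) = [ - 71, - 35, - 79/4,  -  7,- 1/3, 10, 17, 39, 53,54, 66,84 ] 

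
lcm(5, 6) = 30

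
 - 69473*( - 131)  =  9100963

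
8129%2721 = 2687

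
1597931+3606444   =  5204375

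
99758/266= 49879/133 = 375.03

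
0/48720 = 0 = 0.00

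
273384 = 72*3797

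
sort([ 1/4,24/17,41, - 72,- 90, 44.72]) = [ - 90 ,-72,1/4 , 24/17, 41,44.72 ] 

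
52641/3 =17547=17547.00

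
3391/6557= 3391/6557 = 0.52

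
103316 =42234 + 61082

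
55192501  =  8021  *6881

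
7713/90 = 857/10  =  85.70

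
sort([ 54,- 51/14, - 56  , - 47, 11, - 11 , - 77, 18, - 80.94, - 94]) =[-94, - 80.94, - 77, - 56, - 47,-11, - 51/14,  11,18, 54] 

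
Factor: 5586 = 2^1*3^1 * 7^2*19^1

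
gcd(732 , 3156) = 12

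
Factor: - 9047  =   - 83^1 * 109^1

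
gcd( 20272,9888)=16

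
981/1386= 109/154  =  0.71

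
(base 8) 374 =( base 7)510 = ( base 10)252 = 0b11111100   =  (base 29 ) 8K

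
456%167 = 122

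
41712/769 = 41712/769 = 54.24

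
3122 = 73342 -70220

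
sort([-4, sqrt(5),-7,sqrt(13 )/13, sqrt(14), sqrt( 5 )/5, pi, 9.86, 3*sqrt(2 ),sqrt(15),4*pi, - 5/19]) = [ - 7, - 4,-5/19,sqrt(13)/13,sqrt( 5 ) /5,sqrt(5 ), pi,sqrt(14 ),sqrt(15), 3*sqrt( 2), 9.86,4* pi] 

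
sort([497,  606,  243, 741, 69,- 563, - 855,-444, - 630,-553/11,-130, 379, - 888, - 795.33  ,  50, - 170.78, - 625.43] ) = [ - 888, - 855,-795.33,-630, - 625.43,  -  563, - 444,-170.78, - 130,-553/11, 50, 69, 243,379,497, 606  ,  741]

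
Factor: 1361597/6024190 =2^( - 1)*5^( - 1)*19^1*487^ (  -  1)*1237^( - 1)*71663^1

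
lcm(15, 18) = 90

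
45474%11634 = 10572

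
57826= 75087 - 17261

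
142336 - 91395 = 50941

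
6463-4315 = 2148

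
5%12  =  5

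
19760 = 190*104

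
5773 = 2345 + 3428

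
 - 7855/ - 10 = 785 + 1/2= 785.50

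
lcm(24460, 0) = 0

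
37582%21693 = 15889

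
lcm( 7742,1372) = 108388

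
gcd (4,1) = 1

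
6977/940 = 6977/940 = 7.42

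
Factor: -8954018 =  - 2^1*79^1*56671^1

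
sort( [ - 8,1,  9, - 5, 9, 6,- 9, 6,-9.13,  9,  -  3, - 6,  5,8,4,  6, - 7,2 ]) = [ - 9.13, - 9, - 8, - 7, - 6, - 5, - 3, 1,2, 4, 5, 6,6,6, 8, 9, 9,9]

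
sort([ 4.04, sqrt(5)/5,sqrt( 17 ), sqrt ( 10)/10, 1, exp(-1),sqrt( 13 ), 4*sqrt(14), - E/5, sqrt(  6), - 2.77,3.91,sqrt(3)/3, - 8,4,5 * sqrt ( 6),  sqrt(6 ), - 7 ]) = [- 8, - 7, - 2.77, - E/5,sqrt( 10) /10,exp(  -  1),  sqrt( 5)/5,sqrt(3)/3,  1,sqrt(6),sqrt( 6 ),sqrt( 13 ),3.91 , 4 , 4.04,sqrt ( 17),5 * sqrt (6 ), 4*sqrt( 14) ] 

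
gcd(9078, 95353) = 17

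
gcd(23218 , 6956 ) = 94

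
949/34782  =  949/34782 = 0.03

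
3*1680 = 5040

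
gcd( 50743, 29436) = 11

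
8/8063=8/8063 = 0.00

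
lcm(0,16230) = 0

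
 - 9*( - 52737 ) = 474633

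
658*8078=5315324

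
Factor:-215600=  - 2^4*5^2*7^2*11^1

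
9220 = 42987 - 33767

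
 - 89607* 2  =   - 179214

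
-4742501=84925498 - 89667999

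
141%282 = 141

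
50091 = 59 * 849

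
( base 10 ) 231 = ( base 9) 276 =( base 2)11100111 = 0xE7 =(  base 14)127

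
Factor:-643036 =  - 2^2 * 19^1*8461^1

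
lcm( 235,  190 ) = 8930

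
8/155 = 8/155= 0.05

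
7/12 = 7/12=0.58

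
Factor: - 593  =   - 593^1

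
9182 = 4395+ 4787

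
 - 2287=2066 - 4353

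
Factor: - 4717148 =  - 2^2*1179287^1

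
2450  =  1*2450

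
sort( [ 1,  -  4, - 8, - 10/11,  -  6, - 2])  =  [ - 8,  -  6, - 4,  -  2,-10/11,1 ]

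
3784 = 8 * 473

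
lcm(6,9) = 18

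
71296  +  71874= 143170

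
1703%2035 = 1703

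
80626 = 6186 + 74440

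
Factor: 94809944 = 2^3*109^1*108727^1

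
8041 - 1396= 6645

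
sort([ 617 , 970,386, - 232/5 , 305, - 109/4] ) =[-232/5, -109/4, 305,386, 617, 970 ] 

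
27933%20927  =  7006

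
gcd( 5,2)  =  1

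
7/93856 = 1/13408 =0.00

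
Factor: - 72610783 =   -  7^1* 2237^1* 4637^1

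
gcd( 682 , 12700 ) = 2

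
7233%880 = 193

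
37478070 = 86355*434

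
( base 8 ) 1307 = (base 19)1i8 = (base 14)38b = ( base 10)711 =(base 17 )27E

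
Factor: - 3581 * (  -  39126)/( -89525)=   -  2^1*3^1 * 5^(  -  2 )*6521^1 = -39126/25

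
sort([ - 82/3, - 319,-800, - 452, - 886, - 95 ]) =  [ - 886,-800, - 452,-319, - 95, - 82/3]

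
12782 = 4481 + 8301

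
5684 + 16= 5700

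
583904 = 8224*71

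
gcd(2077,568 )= 1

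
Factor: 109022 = 2^1 * 19^2* 151^1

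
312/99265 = 312/99265 = 0.00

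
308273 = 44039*7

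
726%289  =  148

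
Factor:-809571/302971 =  - 3^1*7^1*19^1*2029^1*302971^( - 1)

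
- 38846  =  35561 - 74407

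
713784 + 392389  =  1106173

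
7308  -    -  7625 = 14933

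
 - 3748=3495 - 7243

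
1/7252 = 1/7252 = 0.00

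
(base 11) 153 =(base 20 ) 8j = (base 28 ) 6B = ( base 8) 263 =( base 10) 179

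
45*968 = 43560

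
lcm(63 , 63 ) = 63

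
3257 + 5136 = 8393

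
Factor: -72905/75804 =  - 2^( -2)*3^ ( -1)*5^1 * 7^1*2083^1*6317^ (-1 ) 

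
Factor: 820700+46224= 866924 = 2^2*216731^1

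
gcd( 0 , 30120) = 30120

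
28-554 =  - 526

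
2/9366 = 1/4683=0.00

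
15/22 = 15/22 = 0.68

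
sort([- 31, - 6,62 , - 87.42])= [ - 87.42, - 31, - 6,  62]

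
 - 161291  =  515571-676862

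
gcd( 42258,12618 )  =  6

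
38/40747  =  38/40747 = 0.00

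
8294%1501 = 789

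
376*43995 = 16542120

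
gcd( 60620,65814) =14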